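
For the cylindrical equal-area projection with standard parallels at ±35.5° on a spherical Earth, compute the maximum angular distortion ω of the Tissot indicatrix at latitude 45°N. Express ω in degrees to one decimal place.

A cylindrical equal-area projection with standard parallel φ₀ has meridian scale h = cos φ / cos φ₀ and parallel scale k = cos φ₀ / cos φ (so areas are preserved, h·k = 1).
At 45°: h = 0.8686, k = 1.151; principal scales a = 1.151, b = 0.8686.
sin(ω/2) = (a − b)/(a + b) = 0.2828/2.020 = 0.1400, so ω = 2 arcsin(0.1400) ≈ 16.1°.

16.1°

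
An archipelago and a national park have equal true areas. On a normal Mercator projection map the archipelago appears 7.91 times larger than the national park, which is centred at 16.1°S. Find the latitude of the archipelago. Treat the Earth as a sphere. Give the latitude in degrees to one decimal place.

For equal true areas on Mercator, apparent areas scale as sec²φ, so the ratio is cos²φ₂ / cos²φ₁.
cos²φ₂ / cos²φ₁ = 7.91  ⇒  cos φ₁ = cos 16.1° / √7.91 = 0.9608/2.812 = 0.3416.
φ₁ = arccos(0.3416) ≈ 70.0°.

70.0°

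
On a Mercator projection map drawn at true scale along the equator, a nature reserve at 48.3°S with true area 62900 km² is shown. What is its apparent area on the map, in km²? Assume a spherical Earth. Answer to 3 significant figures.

For Mercator, h = k = sec φ (a conformal cylindrical projection has a single point scale, 1/cos φ).
Areal scale = k² = sec²φ = 1/cos²(48.3°) = 1/0.6652² = 2.260.
Apparent area = 62900 × 2.260 ≈ 142000 km².

142000 km²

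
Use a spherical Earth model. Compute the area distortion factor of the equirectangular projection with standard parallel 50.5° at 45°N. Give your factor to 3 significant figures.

0.900

With standard parallel φ₀ = 50.5°, the equirectangular projection gives x = Rλ cos φ₀, y = Rφ, so h = 1 and k = cos 50.5° / cos φ.
Areal scale = h·k = 1 × cos φ₀ / cos φ; at 45°, h = 1.000, k = 0.8996, so h·k = 0.8996.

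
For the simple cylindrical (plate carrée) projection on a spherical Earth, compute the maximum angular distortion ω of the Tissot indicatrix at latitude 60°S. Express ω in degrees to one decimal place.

For the equirectangular projection with φ₀ = 0 (plate carrée), h = 1 along meridians and k = sec φ along parallels.
At 60°: h = 1.000, k = 2.000; principal scales a = 2.000, b = 1.000.
sin(ω/2) = (a − b)/(a + b) = 1.0000/3.000 = 0.3333, so ω = 2 arcsin(0.3333) ≈ 38.9°.

38.9°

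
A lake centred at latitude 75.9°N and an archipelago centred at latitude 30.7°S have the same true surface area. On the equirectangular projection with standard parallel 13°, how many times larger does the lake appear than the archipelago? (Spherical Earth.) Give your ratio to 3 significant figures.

3.53

The equidistant cylindrical projection with φ₀ = 13° has h = 1 (meridians true) and k = cos φ₀ / cos φ along parallels.
Areal scale at 75.9°: h·k = 1.000 × 4.000 = 4.000.
Areal scale at 30.7°: h·k = 1.000 × 1.133 = 1.133.
Ratio = 4.000/1.133 ≈ 3.53.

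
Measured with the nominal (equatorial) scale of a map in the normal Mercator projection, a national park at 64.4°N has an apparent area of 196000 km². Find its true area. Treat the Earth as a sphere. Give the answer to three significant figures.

36600 km²

For Mercator, h = k = sec φ (a conformal cylindrical projection has a single point scale, 1/cos φ).
Areal scale = k² = sec²φ = 1/cos²(64.4°) = 1/0.4321² = 5.356.
True area = apparent / (areal scale) = 196000 / 5.356 ≈ 36600 km².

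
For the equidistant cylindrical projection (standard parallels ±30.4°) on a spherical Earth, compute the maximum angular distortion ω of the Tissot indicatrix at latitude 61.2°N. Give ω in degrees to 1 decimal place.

In the equirectangular projection with standard parallel φ₀ = 30.4° (x = Rλ cos φ₀, y = Rφ), meridians are true-scale (h = 1) and the parallel scale is k = cos φ₀ / cos φ.
At 61.2°: h = 1.000, k = 1.790; principal scales a = 1.790, b = 1.000.
sin(ω/2) = (a − b)/(a + b) = 0.7904/2.790 = 0.2832, so ω = 2 arcsin(0.2832) ≈ 32.9°.

32.9°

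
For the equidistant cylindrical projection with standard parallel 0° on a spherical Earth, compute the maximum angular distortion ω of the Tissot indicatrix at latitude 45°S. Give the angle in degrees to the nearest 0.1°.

19.8°

For the equirectangular projection with φ₀ = 0 (plate carrée), h = 1 along meridians and k = sec φ along parallels.
At 45°: h = 1.000, k = 1.414; principal scales a = 1.414, b = 1.000.
sin(ω/2) = (a − b)/(a + b) = 0.4142/2.414 = 0.1716, so ω = 2 arcsin(0.1716) ≈ 19.8°.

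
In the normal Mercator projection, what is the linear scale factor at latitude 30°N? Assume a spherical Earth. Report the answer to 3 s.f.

1.15

Mercator is conformal, so the point scale is isotropic: h = k = sec φ = 1/cos φ.
k = 1/cos 30° = 1/0.8660 = 1.155.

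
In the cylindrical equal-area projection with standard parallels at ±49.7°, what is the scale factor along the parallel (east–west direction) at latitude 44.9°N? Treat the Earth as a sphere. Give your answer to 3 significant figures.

Cylindrical equal-area (φ₀ = 49.7°): h = cos φ / cos 49.7° along meridians, k = cos 49.7° / cos φ along parallels; h·k = 1.
k = cos 49.7° / cos 44.9° = 0.6468/0.7083 = 0.9131.

0.913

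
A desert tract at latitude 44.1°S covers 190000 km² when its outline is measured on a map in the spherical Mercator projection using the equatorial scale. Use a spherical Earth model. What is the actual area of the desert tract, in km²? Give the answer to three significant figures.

For Mercator, h = k = sec φ (a conformal cylindrical projection has a single point scale, 1/cos φ).
Areal scale = k² = sec²φ = 1/cos²(44.1°) = 1/0.7181² = 1.939.
True area = apparent / (areal scale) = 190000 / 1.939 ≈ 98000 km².

98000 km²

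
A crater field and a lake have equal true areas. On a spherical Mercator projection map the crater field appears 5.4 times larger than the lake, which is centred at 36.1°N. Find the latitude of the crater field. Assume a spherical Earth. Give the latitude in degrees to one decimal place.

Mercator areal scale is sec²φ, so apparent-area ratio = sec²φ₁ / sec²φ₂ = cos²φ₂ / cos²φ₁.
cos²φ₂ / cos²φ₁ = 5.4  ⇒  cos φ₁ = cos 36.1° / √5.4 = 0.8080/2.324 = 0.3477.
φ₁ = arccos(0.3477) ≈ 69.7°.

69.7°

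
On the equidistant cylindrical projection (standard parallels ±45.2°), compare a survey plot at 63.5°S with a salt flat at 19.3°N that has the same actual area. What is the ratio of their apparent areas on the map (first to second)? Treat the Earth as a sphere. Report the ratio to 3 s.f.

2.12

The equidistant cylindrical projection with φ₀ = 45.2° has h = 1 (meridians true) and k = cos φ₀ / cos φ along parallels.
Areal scale at 63.5°: h·k = 1.000 × 1.579 = 1.579.
Areal scale at 19.3°: h·k = 1.000 × 0.7466 = 0.7466.
Ratio = 1.579/0.7466 ≈ 2.12.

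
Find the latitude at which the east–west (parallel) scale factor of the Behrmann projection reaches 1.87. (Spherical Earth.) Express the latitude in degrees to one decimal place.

Behrmann is a cylindrical equal-area projection with standard parallels at ±30°. Cylindrical equal-area (φ₀ = 30°): h = cos φ / cos 30° along meridians, k = cos 30° / cos φ along parallels; h·k = 1.
k = cos φ₀ / cos φ = 1.87  ⇒  cos φ = cos 30° / 1.87 = 0.4631.
φ = arccos(0.4631) ≈ 62.4°.

62.4°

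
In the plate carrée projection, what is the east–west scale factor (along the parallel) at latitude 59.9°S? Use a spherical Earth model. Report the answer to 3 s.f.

For the equirectangular projection with φ₀ = 0 (plate carrée), h = 1 along meridians and k = sec φ along parallels.
k = 1/cos 59.9° = 1/0.5015 = 1.994.

1.99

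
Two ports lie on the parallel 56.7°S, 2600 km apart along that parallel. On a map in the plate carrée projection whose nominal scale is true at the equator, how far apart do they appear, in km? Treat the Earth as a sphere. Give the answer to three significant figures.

For the equirectangular projection with φ₀ = 0 (plate carrée), h = 1 along meridians and k = sec φ along parallels.
Along the parallel, k = sec 56.7° = 1/0.5490 = 1.821.
Map distance = 2600 × 1.821 ≈ 4740 km.

4740 km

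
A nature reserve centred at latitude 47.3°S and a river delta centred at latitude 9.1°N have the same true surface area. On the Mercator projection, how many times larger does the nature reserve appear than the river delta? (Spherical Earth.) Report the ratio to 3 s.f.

2.12

On Mercator, area is exaggerated by sec²φ = 1/cos²φ.
At 47.3°: sec²(47.3°) = 1/0.6782² = 2.174.
At 9.1°: sec²(9.1°) = 1/0.9874² = 1.026.
Ratio = 2.174/1.026 = cos²(9.1°)/cos²(47.3°) ≈ 2.12.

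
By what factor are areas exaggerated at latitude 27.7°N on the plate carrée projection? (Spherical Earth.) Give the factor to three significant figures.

1.13

In the plate carrée (x = Rλ, y = Rφ), meridians are true-scale (h = 1) and parallels are stretched by k = sec φ.
Areal scale = h·k = 1 × sec φ; at 27.7°, h = 1.000, k = 1.129, so h·k = 1.129.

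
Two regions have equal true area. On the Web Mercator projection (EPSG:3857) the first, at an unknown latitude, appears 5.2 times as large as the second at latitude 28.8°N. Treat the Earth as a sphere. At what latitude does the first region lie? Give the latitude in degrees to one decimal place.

67.4°

For equal true areas on Mercator, apparent areas scale as sec²φ, so the ratio is cos²φ₂ / cos²φ₁.
cos²φ₂ / cos²φ₁ = 5.2  ⇒  cos φ₁ = cos 28.8° / √5.2 = 0.8763/2.280 = 0.3843.
φ₁ = arccos(0.3843) ≈ 67.4°.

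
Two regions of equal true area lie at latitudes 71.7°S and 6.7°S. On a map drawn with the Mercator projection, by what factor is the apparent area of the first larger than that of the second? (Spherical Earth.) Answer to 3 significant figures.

10.0

Mercator is conformal with k = sec φ, so areal scale = k² = sec²φ.
At 71.7°: sec²(71.7°) = 1/0.3140² = 10.14.
At 6.7°: sec²(6.7°) = 1/0.9932² = 1.014.
Ratio = 10.14/1.014 = cos²(6.7°)/cos²(71.7°) ≈ 10.0.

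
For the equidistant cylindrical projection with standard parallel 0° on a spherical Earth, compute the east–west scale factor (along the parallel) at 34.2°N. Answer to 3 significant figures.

For the equirectangular projection with φ₀ = 0 (plate carrée), h = 1 along meridians and k = sec φ along parallels.
k = 1/cos 34.2° = 1/0.8271 = 1.209.

1.21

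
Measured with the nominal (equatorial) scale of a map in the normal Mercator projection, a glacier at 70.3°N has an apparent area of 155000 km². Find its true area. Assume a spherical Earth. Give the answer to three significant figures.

17600 km²

For Mercator, h = k = sec φ (a conformal cylindrical projection has a single point scale, 1/cos φ).
Areal scale = k² = sec²φ = 1/cos²(70.3°) = 1/0.3371² = 8.800.
True area = apparent / (areal scale) = 155000 / 8.800 ≈ 17600 km².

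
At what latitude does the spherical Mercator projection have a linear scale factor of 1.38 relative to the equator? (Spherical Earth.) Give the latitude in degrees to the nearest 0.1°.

Mercator scale is k = sec φ = 1/cos φ.
1/cos φ = 1.38  ⇒  cos φ = 0.7246  ⇒  φ = arccos(0.7246) ≈ 43.6°.

43.6°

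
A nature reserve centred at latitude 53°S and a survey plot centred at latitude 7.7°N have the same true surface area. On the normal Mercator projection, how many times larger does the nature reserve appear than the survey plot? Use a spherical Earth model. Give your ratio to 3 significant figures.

2.71

On Mercator, area is exaggerated by sec²φ = 1/cos²φ.
At 53°: sec²(53°) = 1/0.6018² = 2.761.
At 7.7°: sec²(7.7°) = 1/0.9910² = 1.018.
Ratio = 2.761/1.018 = cos²(7.7°)/cos²(53°) ≈ 2.71.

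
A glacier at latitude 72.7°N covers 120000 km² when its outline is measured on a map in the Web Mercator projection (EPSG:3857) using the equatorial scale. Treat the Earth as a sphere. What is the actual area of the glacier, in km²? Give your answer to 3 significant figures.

10600 km²

Mercator is conformal, so the point scale is isotropic: h = k = sec φ = 1/cos φ.
Areal scale = k² = sec²φ = 1/cos²(72.7°) = 1/0.2974² = 11.31.
True area = apparent / (areal scale) = 120000 / 11.31 ≈ 10600 km².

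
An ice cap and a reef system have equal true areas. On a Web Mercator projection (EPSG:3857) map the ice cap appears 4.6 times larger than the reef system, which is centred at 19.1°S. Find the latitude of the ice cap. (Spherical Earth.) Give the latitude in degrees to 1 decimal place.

63.9°

On Mercator, (apparent₁)/(apparent₂) = sec²φ₁ / sec²φ₂ when true areas are equal.
cos²φ₂ / cos²φ₁ = 4.6  ⇒  cos φ₁ = cos 19.1° / √4.6 = 0.9449/2.145 = 0.4406.
φ₁ = arccos(0.4406) ≈ 63.9°.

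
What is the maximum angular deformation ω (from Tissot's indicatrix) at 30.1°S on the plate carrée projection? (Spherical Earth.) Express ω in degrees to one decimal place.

Plate carrée maps x = Rλ, y = Rφ. The meridian scale is h = 1 and the parallel scale is k = 1/cos φ = sec φ.
At 30.1°: h = 1.000, k = 1.156; principal scales a = 1.156, b = 1.000.
sin(ω/2) = (a − b)/(a + b) = 0.1559/2.156 = 0.07230, so ω = 2 arcsin(0.07230) ≈ 8.3°.

8.3°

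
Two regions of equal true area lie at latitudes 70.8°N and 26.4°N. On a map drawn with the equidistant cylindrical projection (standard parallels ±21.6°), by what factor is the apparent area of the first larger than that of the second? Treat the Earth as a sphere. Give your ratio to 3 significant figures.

2.72

With standard parallel φ₀ = 21.6°, the equirectangular projection gives x = Rλ cos φ₀, y = Rφ, so h = 1 and k = cos 21.6° / cos φ.
Areal scale at 70.8°: h·k = 1.000 × 2.827 = 2.827.
Areal scale at 26.4°: h·k = 1.000 × 1.038 = 1.038.
Ratio = 2.827/1.038 ≈ 2.72.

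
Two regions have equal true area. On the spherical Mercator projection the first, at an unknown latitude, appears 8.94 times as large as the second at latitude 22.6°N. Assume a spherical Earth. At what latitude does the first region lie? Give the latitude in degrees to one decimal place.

Mercator areal scale is sec²φ, so apparent-area ratio = sec²φ₁ / sec²φ₂ = cos²φ₂ / cos²φ₁.
cos²φ₂ / cos²φ₁ = 8.94  ⇒  cos φ₁ = cos 22.6° / √8.94 = 0.9232/2.990 = 0.3088.
φ₁ = arccos(0.3088) ≈ 72.0°.

72.0°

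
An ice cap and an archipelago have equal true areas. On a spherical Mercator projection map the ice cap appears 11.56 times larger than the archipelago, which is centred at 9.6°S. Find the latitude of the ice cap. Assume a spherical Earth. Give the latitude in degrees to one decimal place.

Mercator areal scale is sec²φ, so apparent-area ratio = sec²φ₁ / sec²φ₂ = cos²φ₂ / cos²φ₁.
cos²φ₂ / cos²φ₁ = 11.56  ⇒  cos φ₁ = cos 9.6° / √11.56 = 0.9860/3.400 = 0.2900.
φ₁ = arccos(0.2900) ≈ 73.1°.

73.1°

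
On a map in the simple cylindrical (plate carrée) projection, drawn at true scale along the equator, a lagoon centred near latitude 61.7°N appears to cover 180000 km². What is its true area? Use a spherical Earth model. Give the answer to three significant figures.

In the plate carrée (x = Rλ, y = Rφ), meridians are true-scale (h = 1) and parallels are stretched by k = sec φ.
Areal scale = h·k = 1 × sec φ; at 61.7°, h = 1.000, k = 2.109, so h·k = 2.109.
True area = apparent / (areal scale) = 180000 / 2.109 ≈ 85300 km².

85300 km²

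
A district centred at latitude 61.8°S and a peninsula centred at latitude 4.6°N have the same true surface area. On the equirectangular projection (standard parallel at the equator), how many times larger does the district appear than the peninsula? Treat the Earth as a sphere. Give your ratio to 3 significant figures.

2.11

For the equirectangular projection with φ₀ = 0 (plate carrée), h = 1 along meridians and k = sec φ along parallels.
Areal scale at 61.8°: h·k = 1.000 × 2.116 = 2.116.
Areal scale at 4.6°: h·k = 1.000 × 1.003 = 1.003.
Ratio = 2.116/1.003 ≈ 2.11.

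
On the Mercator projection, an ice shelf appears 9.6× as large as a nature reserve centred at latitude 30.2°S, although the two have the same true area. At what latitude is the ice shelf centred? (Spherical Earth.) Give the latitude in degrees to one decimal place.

73.8°

On Mercator, (apparent₁)/(apparent₂) = sec²φ₁ / sec²φ₂ when true areas are equal.
cos²φ₂ / cos²φ₁ = 9.6  ⇒  cos φ₁ = cos 30.2° / √9.6 = 0.8643/3.098 = 0.2789.
φ₁ = arccos(0.2789) ≈ 73.8°.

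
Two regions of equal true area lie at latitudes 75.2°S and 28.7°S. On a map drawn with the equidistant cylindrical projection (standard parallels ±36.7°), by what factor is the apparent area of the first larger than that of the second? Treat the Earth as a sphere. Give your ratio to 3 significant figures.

3.43

The equidistant cylindrical projection with φ₀ = 36.7° has h = 1 (meridians true) and k = cos φ₀ / cos φ along parallels.
Areal scale at 75.2°: h·k = 1.000 × 3.139 = 3.139.
Areal scale at 28.7°: h·k = 1.000 × 0.9141 = 0.9141.
Ratio = 3.139/0.9141 ≈ 3.43.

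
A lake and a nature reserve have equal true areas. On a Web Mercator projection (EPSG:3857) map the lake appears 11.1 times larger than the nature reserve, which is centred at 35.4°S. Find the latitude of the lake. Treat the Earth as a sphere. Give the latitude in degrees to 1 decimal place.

Mercator areal scale is sec²φ, so apparent-area ratio = sec²φ₁ / sec²φ₂ = cos²φ₂ / cos²φ₁.
cos²φ₂ / cos²φ₁ = 11.1  ⇒  cos φ₁ = cos 35.4° / √11.1 = 0.8151/3.332 = 0.2447.
φ₁ = arccos(0.2447) ≈ 75.8°.

75.8°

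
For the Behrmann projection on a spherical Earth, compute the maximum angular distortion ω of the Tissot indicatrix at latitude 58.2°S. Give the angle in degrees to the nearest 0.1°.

54.7°

Behrmann is a cylindrical equal-area projection with standard parallels at ±30°. A cylindrical equal-area projection with standard parallel φ₀ has meridian scale h = cos φ / cos φ₀ and parallel scale k = cos φ₀ / cos φ (so areas are preserved, h·k = 1).
At 58.2°: h = 0.6085, k = 1.643; principal scales a = 1.643, b = 0.6085.
sin(ω/2) = (a − b)/(a + b) = 1.035/2.252 = 0.4596, so ω = 2 arcsin(0.4596) ≈ 54.7°.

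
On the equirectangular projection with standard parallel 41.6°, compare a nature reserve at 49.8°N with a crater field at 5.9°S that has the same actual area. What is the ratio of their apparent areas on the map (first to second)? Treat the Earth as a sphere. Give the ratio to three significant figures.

The equidistant cylindrical projection with φ₀ = 41.6° has h = 1 (meridians true) and k = cos φ₀ / cos φ along parallels.
Areal scale at 49.8°: h·k = 1.000 × 1.159 = 1.159.
Areal scale at 5.9°: h·k = 1.000 × 0.7518 = 0.7518.
Ratio = 1.159/0.7518 ≈ 1.54.

1.54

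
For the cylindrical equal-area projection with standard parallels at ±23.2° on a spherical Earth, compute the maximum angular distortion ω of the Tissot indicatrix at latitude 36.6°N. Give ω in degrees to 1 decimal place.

For cylindrical equal-area with standard parallel φ₀, h = cos φ / cos φ₀ and k = cos φ₀ / cos φ, so h·k = 1.
At 36.6°: h = 0.8734, k = 1.145; principal scales a = 1.145, b = 0.8734.
sin(ω/2) = (a − b)/(a + b) = 0.2714/2.018 = 0.1345, so ω = 2 arcsin(0.1345) ≈ 15.5°.

15.5°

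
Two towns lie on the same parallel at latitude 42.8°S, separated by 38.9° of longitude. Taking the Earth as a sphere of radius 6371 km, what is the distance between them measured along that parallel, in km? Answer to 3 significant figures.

Arc length along a parallel = R cos φ · Δλ (with Δλ in radians).
= 6371 × cos 42.8° × (38.9° × π/180) = 6371 × 0.7337 × 0.6789 ≈ 3170 km.

3170 km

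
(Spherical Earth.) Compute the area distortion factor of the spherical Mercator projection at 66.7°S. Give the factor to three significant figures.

6.39

Mercator is conformal, so the point scale is isotropic: h = k = sec φ = 1/cos φ.
Areal scale = k² = sec²φ = 1/cos²(66.7°) = 1/0.3955² = 6.392.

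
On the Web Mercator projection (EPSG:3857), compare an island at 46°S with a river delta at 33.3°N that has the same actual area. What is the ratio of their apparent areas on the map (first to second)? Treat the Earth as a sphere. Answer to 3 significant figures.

Mercator areal scale is sec²φ.
At 46°: sec²(46°) = 1/0.6947² = 2.072.
At 33.3°: sec²(33.3°) = 1/0.8358² = 1.431.
Ratio = 2.072/1.431 = cos²(33.3°)/cos²(46°) ≈ 1.45.

1.45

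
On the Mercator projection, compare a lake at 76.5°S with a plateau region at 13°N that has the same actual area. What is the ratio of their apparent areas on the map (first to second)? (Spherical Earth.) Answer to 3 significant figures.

Mercator is conformal with k = sec φ, so areal scale = k² = sec²φ.
At 76.5°: sec²(76.5°) = 1/0.2334² = 18.35.
At 13°: sec²(13°) = 1/0.9744² = 1.053.
Ratio = 18.35/1.053 = cos²(13°)/cos²(76.5°) ≈ 17.4.

17.4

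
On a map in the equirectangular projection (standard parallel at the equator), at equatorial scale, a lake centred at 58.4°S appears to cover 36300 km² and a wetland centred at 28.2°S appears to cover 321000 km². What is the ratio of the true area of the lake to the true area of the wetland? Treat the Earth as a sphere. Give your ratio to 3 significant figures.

0.0672

Plate carrée has h = 1 and k = sec φ, giving areal scale sec φ; true area = (apparent area) · cos φ.
True area of lake: 36300 × cos(58.4°) = 36300 × 0.5240 = 19020 km².
True area of wetland: 321000 × cos(28.2°) = 321000 × 0.8813 = 282900 km².
Ratio = 19020 / 282900 ≈ 0.0672.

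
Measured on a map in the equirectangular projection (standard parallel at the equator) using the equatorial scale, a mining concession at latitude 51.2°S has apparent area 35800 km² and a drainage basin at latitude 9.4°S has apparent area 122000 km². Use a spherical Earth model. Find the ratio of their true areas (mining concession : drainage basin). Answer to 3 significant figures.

On the plate carrée, areal scale = h·k = 1 × sec φ, so true area = apparent × cos φ.
True area of mining concession: 35800 × cos(51.2°) = 35800 × 0.6266 = 22430 km².
True area of drainage basin: 122000 × cos(9.4°) = 122000 × 0.9866 = 120400 km².
Ratio = 22430 / 120400 ≈ 0.186.

0.186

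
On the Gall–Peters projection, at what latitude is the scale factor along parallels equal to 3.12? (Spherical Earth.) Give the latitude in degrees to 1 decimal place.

76.9°

Gall–Peters is a cylindrical equal-area projection with standard parallels at ±45°. A cylindrical equal-area projection with standard parallel φ₀ has meridian scale h = cos φ / cos φ₀ and parallel scale k = cos φ₀ / cos φ (so areas are preserved, h·k = 1).
k = cos φ₀ / cos φ = 3.12  ⇒  cos φ = cos 45° / 3.12 = 0.2266.
φ = arccos(0.2266) ≈ 76.9°.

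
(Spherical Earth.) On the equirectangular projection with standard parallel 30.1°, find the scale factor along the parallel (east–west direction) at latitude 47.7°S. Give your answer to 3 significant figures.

1.29

With standard parallel φ₀ = 30.1°, the equirectangular projection gives x = Rλ cos φ₀, y = Rφ, so h = 1 and k = cos 30.1° / cos φ.
k = cos 30.1° / cos 47.7° = 0.8652/0.6730 = 1.285.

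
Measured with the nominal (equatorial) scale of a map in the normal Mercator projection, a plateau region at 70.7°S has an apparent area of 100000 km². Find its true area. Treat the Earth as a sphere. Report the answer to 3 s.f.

The Mercator projection is conformal; its linear scale factor is the same in every direction and equals sec φ = 1/cos φ.
Areal scale = k² = sec²φ = 1/cos²(70.7°) = 1/0.3305² = 9.154.
True area = apparent / (areal scale) = 100000 / 9.154 ≈ 10900 km².

10900 km²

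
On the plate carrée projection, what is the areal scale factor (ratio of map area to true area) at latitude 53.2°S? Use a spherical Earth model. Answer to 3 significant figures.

Plate carrée maps x = Rλ, y = Rφ. The meridian scale is h = 1 and the parallel scale is k = 1/cos φ = sec φ.
Areal scale = h·k = 1 × sec φ; at 53.2°, h = 1.000, k = 1.669, so h·k = 1.669.

1.67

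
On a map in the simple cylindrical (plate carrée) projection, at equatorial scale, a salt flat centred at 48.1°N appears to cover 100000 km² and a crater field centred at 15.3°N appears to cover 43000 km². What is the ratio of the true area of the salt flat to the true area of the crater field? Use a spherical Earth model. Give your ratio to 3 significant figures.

1.61

Plate carrée has h = 1 and k = sec φ, giving areal scale sec φ; true area = (apparent area) · cos φ.
True area of salt flat: 100000 × cos(48.1°) = 100000 × 0.6678 = 66780 km².
True area of crater field: 43000 × cos(15.3°) = 43000 × 0.9646 = 41480 km².
Ratio = 66780 / 41480 ≈ 1.61.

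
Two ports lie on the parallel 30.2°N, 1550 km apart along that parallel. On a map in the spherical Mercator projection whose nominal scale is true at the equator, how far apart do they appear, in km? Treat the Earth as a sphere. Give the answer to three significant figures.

Mercator is conformal, so the point scale is isotropic: h = k = sec φ = 1/cos φ.
Along the parallel, k = sec 30.2° = 1/0.8643 = 1.157.
Map distance = 1550 × 1.157 ≈ 1790 km.

1790 km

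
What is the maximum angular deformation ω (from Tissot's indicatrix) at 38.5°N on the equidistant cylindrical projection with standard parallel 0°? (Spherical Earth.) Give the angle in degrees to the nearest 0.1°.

14.0°

In the plate carrée (x = Rλ, y = Rφ), meridians are true-scale (h = 1) and parallels are stretched by k = sec φ.
At 38.5°: h = 1.000, k = 1.278; principal scales a = 1.278, b = 1.000.
sin(ω/2) = (a − b)/(a + b) = 0.2778/2.278 = 0.1220, so ω = 2 arcsin(0.1220) ≈ 14.0°.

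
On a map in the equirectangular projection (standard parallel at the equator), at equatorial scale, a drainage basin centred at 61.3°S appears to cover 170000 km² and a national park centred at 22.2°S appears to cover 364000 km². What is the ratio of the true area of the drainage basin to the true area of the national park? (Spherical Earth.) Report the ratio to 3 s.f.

Plate carrée has h = 1 and k = sec φ, giving areal scale sec φ; true area = (apparent area) · cos φ.
True area of drainage basin: 170000 × cos(61.3°) = 170000 × 0.4802 = 81640 km².
True area of national park: 364000 × cos(22.2°) = 364000 × 0.9259 = 337000 km².
Ratio = 81640 / 337000 ≈ 0.242.

0.242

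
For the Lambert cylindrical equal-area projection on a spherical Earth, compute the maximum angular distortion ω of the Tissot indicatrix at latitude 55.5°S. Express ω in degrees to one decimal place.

The Lambert cylindrical equal-area projection is the cylindrical equal-area projection with its standard parallel at the equator (φ₀ = 0). A cylindrical equal-area projection with standard parallel φ₀ has meridian scale h = cos φ / cos φ₀ and parallel scale k = cos φ₀ / cos φ (so areas are preserved, h·k = 1).
At 55.5°: h = 0.5664, k = 1.766; principal scales a = 1.766, b = 0.5664.
sin(ω/2) = (a − b)/(a + b) = 1.199/2.332 = 0.5142, so ω = 2 arcsin(0.5142) ≈ 61.9°.

61.9°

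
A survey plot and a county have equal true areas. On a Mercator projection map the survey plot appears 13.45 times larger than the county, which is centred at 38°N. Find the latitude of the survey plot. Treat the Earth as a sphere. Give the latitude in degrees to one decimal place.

77.6°

On Mercator, (apparent₁)/(apparent₂) = sec²φ₁ / sec²φ₂ when true areas are equal.
cos²φ₂ / cos²φ₁ = 13.45  ⇒  cos φ₁ = cos 38° / √13.45 = 0.7880/3.667 = 0.2149.
φ₁ = arccos(0.2149) ≈ 77.6°.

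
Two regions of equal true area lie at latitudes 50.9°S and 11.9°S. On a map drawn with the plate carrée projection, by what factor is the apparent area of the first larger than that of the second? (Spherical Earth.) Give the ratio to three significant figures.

For the equirectangular projection with φ₀ = 0 (plate carrée), h = 1 along meridians and k = sec φ along parallels.
Areal scale at 50.9°: h·k = 1.000 × 1.586 = 1.586.
Areal scale at 11.9°: h·k = 1.000 × 1.022 = 1.022.
Ratio = 1.586/1.022 ≈ 1.55.

1.55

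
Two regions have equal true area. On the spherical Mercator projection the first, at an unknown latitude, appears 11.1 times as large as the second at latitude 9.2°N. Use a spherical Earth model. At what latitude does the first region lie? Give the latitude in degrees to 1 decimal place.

72.8°

On Mercator, (apparent₁)/(apparent₂) = sec²φ₁ / sec²φ₂ when true areas are equal.
cos²φ₂ / cos²φ₁ = 11.1  ⇒  cos φ₁ = cos 9.2° / √11.1 = 0.9871/3.332 = 0.2963.
φ₁ = arccos(0.2963) ≈ 72.8°.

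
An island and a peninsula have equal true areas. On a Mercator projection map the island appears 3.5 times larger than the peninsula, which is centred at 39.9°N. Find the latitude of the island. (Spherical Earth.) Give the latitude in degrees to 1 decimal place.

On Mercator, (apparent₁)/(apparent₂) = sec²φ₁ / sec²φ₂ when true areas are equal.
cos²φ₂ / cos²φ₁ = 3.5  ⇒  cos φ₁ = cos 39.9° / √3.5 = 0.7672/1.871 = 0.4101.
φ₁ = arccos(0.4101) ≈ 65.8°.

65.8°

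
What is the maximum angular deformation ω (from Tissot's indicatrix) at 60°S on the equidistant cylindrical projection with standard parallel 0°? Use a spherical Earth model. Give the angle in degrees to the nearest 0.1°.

38.9°

In the plate carrée (x = Rλ, y = Rφ), meridians are true-scale (h = 1) and parallels are stretched by k = sec φ.
At 60°: h = 1.000, k = 2.000; principal scales a = 2.000, b = 1.000.
sin(ω/2) = (a − b)/(a + b) = 1.0000/3.000 = 0.3333, so ω = 2 arcsin(0.3333) ≈ 38.9°.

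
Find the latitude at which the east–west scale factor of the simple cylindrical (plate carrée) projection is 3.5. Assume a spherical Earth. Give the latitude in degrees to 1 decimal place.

73.4°

Plate carrée: h = 1, k = sec φ along parallels.
sec φ = 3.5  ⇒  cos φ = 0.2857  ⇒  φ ≈ 73.4°.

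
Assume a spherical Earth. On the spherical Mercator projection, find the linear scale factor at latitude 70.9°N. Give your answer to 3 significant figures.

3.06

The Mercator projection is conformal; its linear scale factor is the same in every direction and equals sec φ = 1/cos φ.
k = 1/cos 70.9° = 1/0.3272 = 3.056.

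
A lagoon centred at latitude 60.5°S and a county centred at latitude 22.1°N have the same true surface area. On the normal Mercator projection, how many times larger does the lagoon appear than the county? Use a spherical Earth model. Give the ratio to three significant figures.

3.54

Mercator is conformal with k = sec φ, so areal scale = k² = sec²φ.
At 60.5°: sec²(60.5°) = 1/0.4924² = 4.124.
At 22.1°: sec²(22.1°) = 1/0.9265² = 1.165.
Ratio = 4.124/1.165 = cos²(22.1°)/cos²(60.5°) ≈ 3.54.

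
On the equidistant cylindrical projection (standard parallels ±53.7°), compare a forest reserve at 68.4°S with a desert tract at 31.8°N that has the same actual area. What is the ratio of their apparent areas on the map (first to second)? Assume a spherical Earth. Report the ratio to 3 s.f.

2.31

The equidistant cylindrical projection with φ₀ = 53.7° has h = 1 (meridians true) and k = cos φ₀ / cos φ along parallels.
Areal scale at 68.4°: h·k = 1.000 × 1.608 = 1.608.
Areal scale at 31.8°: h·k = 1.000 × 0.6966 = 0.6966.
Ratio = 1.608/0.6966 ≈ 2.31.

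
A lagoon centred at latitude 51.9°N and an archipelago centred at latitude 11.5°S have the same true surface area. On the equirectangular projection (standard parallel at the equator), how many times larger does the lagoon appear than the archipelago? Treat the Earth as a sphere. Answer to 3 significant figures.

Plate carrée maps x = Rλ, y = Rφ. The meridian scale is h = 1 and the parallel scale is k = 1/cos φ = sec φ.
Areal scale at 51.9°: h·k = 1.000 × 1.621 = 1.621.
Areal scale at 11.5°: h·k = 1.000 × 1.020 = 1.020.
Ratio = 1.621/1.020 ≈ 1.59.

1.59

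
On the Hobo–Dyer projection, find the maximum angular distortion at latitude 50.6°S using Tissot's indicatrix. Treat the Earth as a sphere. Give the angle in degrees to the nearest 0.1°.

Hobo–Dyer is a cylindrical equal-area projection with standard parallels at ±37.5°. Cylindrical equal-area (φ₀ = 37.5°): h = cos φ / cos 37.5° along meridians, k = cos 37.5° / cos φ along parallels; h·k = 1.
At 50.6°: h = 0.8001, k = 1.250; principal scales a = 1.250, b = 0.8001.
sin(ω/2) = (a − b)/(a + b) = 0.4498/2.050 = 0.2194, so ω = 2 arcsin(0.2194) ≈ 25.4°.

25.4°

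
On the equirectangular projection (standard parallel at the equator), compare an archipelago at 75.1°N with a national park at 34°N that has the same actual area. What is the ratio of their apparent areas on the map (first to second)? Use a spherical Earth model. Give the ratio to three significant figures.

3.22

In the plate carrée (x = Rλ, y = Rφ), meridians are true-scale (h = 1) and parallels are stretched by k = sec φ.
Areal scale at 75.1°: h·k = 1.000 × 3.889 = 3.889.
Areal scale at 34°: h·k = 1.000 × 1.206 = 1.206.
Ratio = 3.889/1.206 ≈ 3.22.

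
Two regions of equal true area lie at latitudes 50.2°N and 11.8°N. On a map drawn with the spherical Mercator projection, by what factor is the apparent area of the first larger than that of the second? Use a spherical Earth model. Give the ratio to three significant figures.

2.34

Mercator areal scale is sec²φ.
At 50.2°: sec²(50.2°) = 1/0.6401² = 2.441.
At 11.8°: sec²(11.8°) = 1/0.9789² = 1.044.
Ratio = 2.441/1.044 = cos²(11.8°)/cos²(50.2°) ≈ 2.34.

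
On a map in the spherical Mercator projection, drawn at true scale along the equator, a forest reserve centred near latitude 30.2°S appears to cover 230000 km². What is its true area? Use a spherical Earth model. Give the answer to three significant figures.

The Mercator projection is conformal; its linear scale factor is the same in every direction and equals sec φ = 1/cos φ.
Areal scale = k² = sec²φ = 1/cos²(30.2°) = 1/0.8643² = 1.339.
True area = apparent / (areal scale) = 230000 / 1.339 ≈ 172000 km².

172000 km²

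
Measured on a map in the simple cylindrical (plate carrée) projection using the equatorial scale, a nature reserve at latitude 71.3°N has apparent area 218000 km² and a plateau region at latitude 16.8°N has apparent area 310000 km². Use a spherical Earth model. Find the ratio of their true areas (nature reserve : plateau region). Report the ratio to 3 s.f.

0.236

On the plate carrée, areal scale = h·k = 1 × sec φ, so true area = apparent × cos φ.
True area of nature reserve: 218000 × cos(71.3°) = 218000 × 0.3206 = 69890 km².
True area of plateau region: 310000 × cos(16.8°) = 310000 × 0.9573 = 296800 km².
Ratio = 69890 / 296800 ≈ 0.236.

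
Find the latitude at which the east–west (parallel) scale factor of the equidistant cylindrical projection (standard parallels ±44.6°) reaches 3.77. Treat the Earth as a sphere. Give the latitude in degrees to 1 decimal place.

79.1°

In the equirectangular projection with standard parallel φ₀ = 44.6° (x = Rλ cos φ₀, y = Rφ), meridians are true-scale (h = 1) and the parallel scale is k = cos φ₀ / cos φ.
k = cos φ₀ / cos φ = 3.77  ⇒  cos φ = cos 44.6° / 3.77 = 0.1889.
φ = arccos(0.1889) ≈ 79.1°.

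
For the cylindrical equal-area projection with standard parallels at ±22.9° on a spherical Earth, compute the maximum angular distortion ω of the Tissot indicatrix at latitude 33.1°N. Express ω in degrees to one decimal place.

Cylindrical equal-area (φ₀ = 22.9°): h = cos φ / cos 22.9° along meridians, k = cos 22.9° / cos φ along parallels; h·k = 1.
At 33.1°: h = 0.9094, k = 1.100; principal scales a = 1.100, b = 0.9094.
sin(ω/2) = (a − b)/(a + b) = 0.1902/2.009 = 0.09469, so ω = 2 arcsin(0.09469) ≈ 10.9°.

10.9°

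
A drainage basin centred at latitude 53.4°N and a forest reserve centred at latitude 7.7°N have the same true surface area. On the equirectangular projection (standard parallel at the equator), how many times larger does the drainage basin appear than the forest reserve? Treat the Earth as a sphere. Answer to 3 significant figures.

In the plate carrée (x = Rλ, y = Rφ), meridians are true-scale (h = 1) and parallels are stretched by k = sec φ.
Areal scale at 53.4°: h·k = 1.000 × 1.677 = 1.677.
Areal scale at 7.7°: h·k = 1.000 × 1.009 = 1.009.
Ratio = 1.677/1.009 ≈ 1.66.

1.66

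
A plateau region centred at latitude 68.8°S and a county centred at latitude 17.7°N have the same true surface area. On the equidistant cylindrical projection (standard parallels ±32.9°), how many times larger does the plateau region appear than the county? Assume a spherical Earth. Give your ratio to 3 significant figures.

2.63

With standard parallel φ₀ = 32.9°, the equirectangular projection gives x = Rλ cos φ₀, y = Rφ, so h = 1 and k = cos 32.9° / cos φ.
Areal scale at 68.8°: h·k = 1.000 × 2.322 = 2.322.
Areal scale at 17.7°: h·k = 1.000 × 0.8813 = 0.8813.
Ratio = 2.322/0.8813 ≈ 2.63.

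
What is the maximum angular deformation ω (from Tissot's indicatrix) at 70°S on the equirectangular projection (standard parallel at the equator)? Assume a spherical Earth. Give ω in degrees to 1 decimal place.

For the equirectangular projection with φ₀ = 0 (plate carrée), h = 1 along meridians and k = sec φ along parallels.
At 70°: h = 1.000, k = 2.924; principal scales a = 2.924, b = 1.000.
sin(ω/2) = (a − b)/(a + b) = 1.924/3.924 = 0.4903, so ω = 2 arcsin(0.4903) ≈ 58.7°.

58.7°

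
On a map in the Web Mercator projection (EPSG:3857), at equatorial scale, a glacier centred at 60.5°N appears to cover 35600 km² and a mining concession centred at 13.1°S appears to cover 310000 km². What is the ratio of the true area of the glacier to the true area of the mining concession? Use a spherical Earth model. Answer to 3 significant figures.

Mercator's areal exaggeration is sec²φ; hence true area = (apparent area) · cos²φ.
True area of glacier: 35600 × cos²(60.5°) = 35600 × 0.2425 = 8632 km².
True area of mining concession: 310000 × cos²(13.1°) = 310000 × 0.9486 = 294100 km².
Ratio = 8632 / 294100 ≈ 0.0294.

0.0294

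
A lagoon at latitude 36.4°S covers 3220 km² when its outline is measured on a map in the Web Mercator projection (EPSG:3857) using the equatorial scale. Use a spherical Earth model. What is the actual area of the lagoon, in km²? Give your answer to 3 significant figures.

For Mercator, h = k = sec φ (a conformal cylindrical projection has a single point scale, 1/cos φ).
Areal scale = k² = sec²φ = 1/cos²(36.4°) = 1/0.8049² = 1.544.
True area = apparent / (areal scale) = 3220 / 1.544 ≈ 2090 km².

2090 km²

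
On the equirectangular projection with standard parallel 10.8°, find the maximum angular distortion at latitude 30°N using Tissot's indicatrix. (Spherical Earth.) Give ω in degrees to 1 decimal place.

In the equirectangular projection with standard parallel φ₀ = 10.8° (x = Rλ cos φ₀, y = Rφ), meridians are true-scale (h = 1) and the parallel scale is k = cos φ₀ / cos φ.
At 30°: h = 1.000, k = 1.134; principal scales a = 1.134, b = 1.000.
sin(ω/2) = (a − b)/(a + b) = 0.1342/2.134 = 0.06290, so ω = 2 arcsin(0.06290) ≈ 7.2°.

7.2°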